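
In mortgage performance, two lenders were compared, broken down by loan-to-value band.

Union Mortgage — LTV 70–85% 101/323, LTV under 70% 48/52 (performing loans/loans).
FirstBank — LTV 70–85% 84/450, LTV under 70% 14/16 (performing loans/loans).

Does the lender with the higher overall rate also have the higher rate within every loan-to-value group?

LTV 70–85%: Union Mortgage 101/323 = 31.3%, FirstBank 84/450 = 18.7% → Union Mortgage
LTV under 70%: Union Mortgage 48/52 = 92.3%, FirstBank 14/16 = 87.5% → Union Mortgage
Overall: Union Mortgage 149/375 = 39.7%, FirstBank 98/466 = 21.0% → Union Mortgage
Union Mortgage wins overall and in every loan-to-value group — no reversal.

Yes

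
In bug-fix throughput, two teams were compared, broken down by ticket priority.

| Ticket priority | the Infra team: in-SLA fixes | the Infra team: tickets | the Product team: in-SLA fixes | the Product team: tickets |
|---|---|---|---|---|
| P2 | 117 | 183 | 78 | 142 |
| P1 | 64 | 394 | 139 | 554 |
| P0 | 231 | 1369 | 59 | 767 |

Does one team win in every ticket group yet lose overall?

P2: the Infra team 117/183 = 63.9%, the Product team 78/142 = 54.9% → the Infra team
P1: the Infra team 64/394 = 16.2%, the Product team 139/554 = 25.1% → the Product team
P0: the Infra team 231/1369 = 16.9%, the Product team 59/767 = 7.7% → the Infra team
Overall: the Infra team 412/1946 = 21.2%, the Product team 276/1463 = 18.9% → the Infra team
Neither sweeps: the Infra team wins 2 of 3 groups, the Product team wins 1. The Infra team wins overall but not every group — no Simpson reversal.

No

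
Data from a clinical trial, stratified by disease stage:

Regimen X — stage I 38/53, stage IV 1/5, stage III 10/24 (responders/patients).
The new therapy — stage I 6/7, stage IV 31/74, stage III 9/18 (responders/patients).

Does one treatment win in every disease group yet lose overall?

Yes

Stage I: Regimen X 38/53 = 71.7%, the new therapy 6/7 = 85.7% → the new therapy
Stage IV: Regimen X 1/5 = 20.0%, the new therapy 31/74 = 41.9% → the new therapy
Stage III: Regimen X 10/24 = 41.7%, the new therapy 9/18 = 50.0% → the new therapy
Overall: Regimen X 49/82 = 59.8%, the new therapy 46/99 = 46.5% → Regimen X
The new therapy wins each disease group but Regimen X wins overall — the comparison reverses. The new therapy's patients skew toward stage IV, which has a lower base rate.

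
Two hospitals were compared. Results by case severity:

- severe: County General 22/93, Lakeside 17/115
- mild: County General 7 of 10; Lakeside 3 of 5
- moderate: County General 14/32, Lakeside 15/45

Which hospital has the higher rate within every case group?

County General

Severe: County General 22/93 = 23.7%, Lakeside 17/115 = 14.8% → County General
Mild: County General 7/10 = 70.0%, Lakeside 3/5 = 60.0% → County General
Moderate: County General 14/32 = 43.8%, Lakeside 15/45 = 33.3% → County General
County General has the higher rate in all 3 groups.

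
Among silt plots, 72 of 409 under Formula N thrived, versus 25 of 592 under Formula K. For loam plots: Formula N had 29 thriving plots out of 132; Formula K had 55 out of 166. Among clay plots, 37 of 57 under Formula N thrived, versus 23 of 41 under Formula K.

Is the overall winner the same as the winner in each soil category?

Silt: Formula N 72/409 = 17.6%, Formula K 25/592 = 4.2% → Formula N
Loam: Formula N 29/132 = 22.0%, Formula K 55/166 = 33.1% → Formula K
Clay: Formula N 37/57 = 64.9%, Formula K 23/41 = 56.1% → Formula N
Overall: Formula N 138/598 = 23.1%, Formula K 103/799 = 12.9% → Formula N
Neither sweeps: Formula N wins 2 of 3 groups, Formula K wins 1. Formula N wins overall but not every group — no Simpson reversal.

No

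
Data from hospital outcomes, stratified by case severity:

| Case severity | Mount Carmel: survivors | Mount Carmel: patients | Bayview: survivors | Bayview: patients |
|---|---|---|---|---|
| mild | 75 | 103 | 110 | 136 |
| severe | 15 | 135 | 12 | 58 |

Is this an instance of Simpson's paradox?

No

Mild: Mount Carmel 75/103 = 72.8%, Bayview 110/136 = 80.9% → Bayview
Severe: Mount Carmel 15/135 = 11.1%, Bayview 12/58 = 20.7% → Bayview
Overall: Mount Carmel 90/238 = 37.8%, Bayview 122/194 = 62.9% → Bayview
Bayview wins overall and in every case group — no reversal.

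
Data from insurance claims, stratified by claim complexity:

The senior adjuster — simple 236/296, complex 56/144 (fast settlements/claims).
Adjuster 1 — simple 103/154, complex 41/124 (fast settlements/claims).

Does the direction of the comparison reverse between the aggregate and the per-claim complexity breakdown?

No

Simple: the senior adjuster 236/296 = 79.7%, Adjuster 1 103/154 = 66.9% → the senior adjuster
Complex: the senior adjuster 56/144 = 38.9%, Adjuster 1 41/124 = 33.1% → the senior adjuster
Overall: the senior adjuster 292/440 = 66.4%, Adjuster 1 144/278 = 51.8% → the senior adjuster
The senior adjuster wins overall and in every claim group — no reversal.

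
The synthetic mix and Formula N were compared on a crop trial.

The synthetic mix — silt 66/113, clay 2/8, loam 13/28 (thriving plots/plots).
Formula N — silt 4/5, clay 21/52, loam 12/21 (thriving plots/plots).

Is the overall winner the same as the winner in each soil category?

Silt: the synthetic mix 66/113 = 58.4%, Formula N 4/5 = 80.0% → Formula N
Clay: the synthetic mix 2/8 = 25.0%, Formula N 21/52 = 40.4% → Formula N
Loam: the synthetic mix 13/28 = 46.4%, Formula N 12/21 = 57.1% → Formula N
Overall: the synthetic mix 81/149 = 54.4%, Formula N 37/78 = 47.4% → the synthetic mix
Formula N wins each soil group but the synthetic mix wins overall — the comparison reverses. Formula N's plots skew toward clay, which has a lower base rate.

No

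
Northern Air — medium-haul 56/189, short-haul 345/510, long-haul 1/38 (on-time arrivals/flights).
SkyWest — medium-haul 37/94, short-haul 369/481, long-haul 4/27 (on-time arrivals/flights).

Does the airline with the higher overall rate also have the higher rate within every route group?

Medium-haul: Northern Air 56/189 = 29.6%, SkyWest 37/94 = 39.4% → SkyWest
Short-haul: Northern Air 345/510 = 67.6%, SkyWest 369/481 = 76.7% → SkyWest
Long-haul: Northern Air 1/38 = 2.6%, SkyWest 4/27 = 14.8% → SkyWest
Overall: Northern Air 402/737 = 54.5%, SkyWest 410/602 = 68.1% → SkyWest
SkyWest wins overall and in every route group — no reversal.

Yes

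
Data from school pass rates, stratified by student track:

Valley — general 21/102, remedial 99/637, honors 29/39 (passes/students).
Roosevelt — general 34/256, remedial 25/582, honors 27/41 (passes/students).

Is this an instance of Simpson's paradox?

General: Valley 21/102 = 20.6%, Roosevelt 34/256 = 13.3% → Valley
Remedial: Valley 99/637 = 15.5%, Roosevelt 25/582 = 4.3% → Valley
Honors: Valley 29/39 = 74.4%, Roosevelt 27/41 = 65.9% → Valley
Overall: Valley 149/778 = 19.2%, Roosevelt 86/879 = 9.8% → Valley
Valley wins overall and in every student group — no reversal.

No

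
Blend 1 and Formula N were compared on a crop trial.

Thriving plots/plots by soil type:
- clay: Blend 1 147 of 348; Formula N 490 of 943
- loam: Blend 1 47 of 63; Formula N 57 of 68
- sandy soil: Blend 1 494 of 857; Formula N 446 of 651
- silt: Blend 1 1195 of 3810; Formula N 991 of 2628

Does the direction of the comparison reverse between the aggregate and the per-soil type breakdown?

No

Clay: Blend 1 147/348 = 42.2%, Formula N 490/943 = 52.0% → Formula N
Loam: Blend 1 47/63 = 74.6%, Formula N 57/68 = 83.8% → Formula N
Sandy soil: Blend 1 494/857 = 57.6%, Formula N 446/651 = 68.5% → Formula N
Silt: Blend 1 1195/3810 = 31.4%, Formula N 991/2628 = 37.7% → Formula N
Overall: Blend 1 1883/5078 = 37.1%, Formula N 1984/4290 = 46.2% → Formula N
Formula N wins overall and in every soil group — no reversal.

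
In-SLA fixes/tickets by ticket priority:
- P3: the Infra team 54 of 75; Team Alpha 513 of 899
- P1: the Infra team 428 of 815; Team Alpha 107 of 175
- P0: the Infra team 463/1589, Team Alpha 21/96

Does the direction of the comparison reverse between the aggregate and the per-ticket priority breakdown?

No

P3: the Infra team 54/75 = 72.0%, Team Alpha 513/899 = 57.1% → the Infra team
P1: the Infra team 428/815 = 52.5%, Team Alpha 107/175 = 61.1% → Team Alpha
P0: the Infra team 463/1589 = 29.1%, Team Alpha 21/96 = 21.9% → the Infra team
Overall: the Infra team 945/2479 = 38.1%, Team Alpha 641/1170 = 54.8% → Team Alpha
Neither sweeps: the Infra team wins 2 of 3 groups, Team Alpha wins 1. Team Alpha wins overall but not every group — no Simpson reversal.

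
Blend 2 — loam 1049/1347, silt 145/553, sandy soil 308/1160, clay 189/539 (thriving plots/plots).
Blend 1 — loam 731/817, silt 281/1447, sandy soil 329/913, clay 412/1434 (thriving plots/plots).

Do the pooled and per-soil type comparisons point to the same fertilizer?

Loam: Blend 2 1049/1347 = 77.9%, Blend 1 731/817 = 89.5% → Blend 1
Silt: Blend 2 145/553 = 26.2%, Blend 1 281/1447 = 19.4% → Blend 2
Sandy soil: Blend 2 308/1160 = 26.6%, Blend 1 329/913 = 36.0% → Blend 1
Clay: Blend 2 189/539 = 35.1%, Blend 1 412/1434 = 28.7% → Blend 2
Overall: Blend 2 1691/3599 = 47.0%, Blend 1 1753/4611 = 38.0% → Blend 2
Neither sweeps: Blend 2 wins 2 of 4 groups, Blend 1 wins 2. Blend 2 wins overall but not every group — no Simpson reversal.

No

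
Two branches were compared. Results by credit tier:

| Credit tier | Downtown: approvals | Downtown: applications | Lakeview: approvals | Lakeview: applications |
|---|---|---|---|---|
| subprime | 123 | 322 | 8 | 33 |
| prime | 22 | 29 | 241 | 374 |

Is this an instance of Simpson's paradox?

Subprime: Downtown 123/322 = 38.2%, Lakeview 8/33 = 24.2% → Downtown
Prime: Downtown 22/29 = 75.9%, Lakeview 241/374 = 64.4% → Downtown
Overall: Downtown 145/351 = 41.3%, Lakeview 249/407 = 61.2% → Lakeview
Downtown wins each credit group but Lakeview wins overall — the comparison reverses. Downtown's applications skew toward subprime, which has a lower base rate.

Yes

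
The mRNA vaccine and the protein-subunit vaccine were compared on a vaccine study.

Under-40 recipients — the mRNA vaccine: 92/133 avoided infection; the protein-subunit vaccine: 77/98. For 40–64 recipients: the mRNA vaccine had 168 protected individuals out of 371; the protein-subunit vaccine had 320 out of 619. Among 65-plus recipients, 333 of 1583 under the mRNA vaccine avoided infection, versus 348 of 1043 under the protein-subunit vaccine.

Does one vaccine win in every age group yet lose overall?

No

Under-40: the mRNA vaccine 92/133 = 69.2%, the protein-subunit vaccine 77/98 = 78.6% → the protein-subunit vaccine
40–64: the mRNA vaccine 168/371 = 45.3%, the protein-subunit vaccine 320/619 = 51.7% → the protein-subunit vaccine
65-plus: the mRNA vaccine 333/1583 = 21.0%, the protein-subunit vaccine 348/1043 = 33.4% → the protein-subunit vaccine
Overall: the mRNA vaccine 593/2087 = 28.4%, the protein-subunit vaccine 745/1760 = 42.3% → the protein-subunit vaccine
The protein-subunit vaccine wins overall and in every age group — no reversal.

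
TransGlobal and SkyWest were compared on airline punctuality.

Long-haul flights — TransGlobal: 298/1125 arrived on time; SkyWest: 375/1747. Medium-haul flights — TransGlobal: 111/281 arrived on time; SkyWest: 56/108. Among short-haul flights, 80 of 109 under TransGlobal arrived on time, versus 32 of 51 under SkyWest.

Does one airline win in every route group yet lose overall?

No

Long-haul: TransGlobal 298/1125 = 26.5%, SkyWest 375/1747 = 21.5% → TransGlobal
Medium-haul: TransGlobal 111/281 = 39.5%, SkyWest 56/108 = 51.9% → SkyWest
Short-haul: TransGlobal 80/109 = 73.4%, SkyWest 32/51 = 62.7% → TransGlobal
Overall: TransGlobal 489/1515 = 32.3%, SkyWest 463/1906 = 24.3% → TransGlobal
Neither sweeps: TransGlobal wins 2 of 3 groups, SkyWest wins 1. TransGlobal wins overall but not every group — no Simpson reversal.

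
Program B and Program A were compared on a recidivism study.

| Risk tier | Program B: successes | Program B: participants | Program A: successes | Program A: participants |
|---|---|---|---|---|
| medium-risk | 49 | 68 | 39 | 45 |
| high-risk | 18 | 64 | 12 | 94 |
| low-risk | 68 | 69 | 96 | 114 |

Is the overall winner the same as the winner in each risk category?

No

Medium-risk: Program B 49/68 = 72.1%, Program A 39/45 = 86.7% → Program A
High-risk: Program B 18/64 = 28.1%, Program A 12/94 = 12.8% → Program B
Low-risk: Program B 68/69 = 98.6%, Program A 96/114 = 84.2% → Program B
Overall: Program B 135/201 = 67.2%, Program A 147/253 = 58.1% → Program B
Neither sweeps: Program B wins 2 of 3 groups, Program A wins 1. Program B wins overall but not every group — no Simpson reversal.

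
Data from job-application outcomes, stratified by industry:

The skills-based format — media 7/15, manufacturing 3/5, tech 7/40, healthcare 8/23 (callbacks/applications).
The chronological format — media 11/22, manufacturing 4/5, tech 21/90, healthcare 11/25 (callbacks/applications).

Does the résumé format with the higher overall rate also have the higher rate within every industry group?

Media: the skills-based format 7/15 = 46.7%, the chronological format 11/22 = 50.0% → the chronological format
Manufacturing: the skills-based format 3/5 = 60.0%, the chronological format 4/5 = 80.0% → the chronological format
Tech: the skills-based format 7/40 = 17.5%, the chronological format 21/90 = 23.3% → the chronological format
Healthcare: the skills-based format 8/23 = 34.8%, the chronological format 11/25 = 44.0% → the chronological format
Overall: the skills-based format 25/83 = 30.1%, the chronological format 47/142 = 33.1% → the chronological format
The chronological format wins overall and in every industry group — no reversal.

Yes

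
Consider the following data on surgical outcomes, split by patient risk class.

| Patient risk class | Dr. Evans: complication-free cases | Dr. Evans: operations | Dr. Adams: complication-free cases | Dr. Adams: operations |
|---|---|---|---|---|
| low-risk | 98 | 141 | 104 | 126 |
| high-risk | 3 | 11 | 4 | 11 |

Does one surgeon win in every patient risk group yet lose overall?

No

Low-risk: Dr. Evans 98/141 = 69.5%, Dr. Adams 104/126 = 82.5% → Dr. Adams
High-risk: Dr. Evans 3/11 = 27.3%, Dr. Adams 4/11 = 36.4% → Dr. Adams
Overall: Dr. Evans 101/152 = 66.4%, Dr. Adams 108/137 = 78.8% → Dr. Adams
Dr. Adams wins overall and in every patient risk group — no reversal.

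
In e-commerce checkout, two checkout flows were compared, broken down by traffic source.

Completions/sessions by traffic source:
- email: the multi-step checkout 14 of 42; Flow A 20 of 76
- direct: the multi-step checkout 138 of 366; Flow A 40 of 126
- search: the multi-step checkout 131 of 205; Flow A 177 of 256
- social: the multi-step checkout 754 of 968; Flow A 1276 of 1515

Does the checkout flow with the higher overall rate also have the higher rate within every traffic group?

Email: the multi-step checkout 14/42 = 33.3%, Flow A 20/76 = 26.3% → the multi-step checkout
Direct: the multi-step checkout 138/366 = 37.7%, Flow A 40/126 = 31.7% → the multi-step checkout
Search: the multi-step checkout 131/205 = 63.9%, Flow A 177/256 = 69.1% → Flow A
Social: the multi-step checkout 754/968 = 77.9%, Flow A 1276/1515 = 84.2% → Flow A
Overall: the multi-step checkout 1037/1581 = 65.6%, Flow A 1513/1973 = 76.7% → Flow A
Neither sweeps: the multi-step checkout wins 2 of 4 groups, Flow A wins 2. Flow A wins overall but not every group — no Simpson reversal.

No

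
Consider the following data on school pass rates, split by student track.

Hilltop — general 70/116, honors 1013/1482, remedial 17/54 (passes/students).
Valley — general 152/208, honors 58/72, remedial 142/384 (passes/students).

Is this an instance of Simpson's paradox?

Yes

General: Hilltop 70/116 = 60.3%, Valley 152/208 = 73.1% → Valley
Honors: Hilltop 1013/1482 = 68.4%, Valley 58/72 = 80.6% → Valley
Remedial: Hilltop 17/54 = 31.5%, Valley 142/384 = 37.0% → Valley
Overall: Hilltop 1100/1652 = 66.6%, Valley 352/664 = 53.0% → Hilltop
Valley wins each student group but Hilltop wins overall — the comparison reverses. Valley's students skew toward remedial, which has a lower base rate.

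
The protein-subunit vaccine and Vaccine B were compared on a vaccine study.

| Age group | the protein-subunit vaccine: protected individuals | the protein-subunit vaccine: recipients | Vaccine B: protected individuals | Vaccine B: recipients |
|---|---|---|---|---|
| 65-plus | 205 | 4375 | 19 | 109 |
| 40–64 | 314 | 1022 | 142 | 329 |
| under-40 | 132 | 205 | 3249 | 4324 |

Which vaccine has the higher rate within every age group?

Vaccine B

65-plus: the protein-subunit vaccine 205/4375 = 4.7%, Vaccine B 19/109 = 17.4% → Vaccine B
40–64: the protein-subunit vaccine 314/1022 = 30.7%, Vaccine B 142/329 = 43.2% → Vaccine B
Under-40: the protein-subunit vaccine 132/205 = 64.4%, Vaccine B 3249/4324 = 75.1% → Vaccine B
Vaccine B has the higher rate in all 3 groups.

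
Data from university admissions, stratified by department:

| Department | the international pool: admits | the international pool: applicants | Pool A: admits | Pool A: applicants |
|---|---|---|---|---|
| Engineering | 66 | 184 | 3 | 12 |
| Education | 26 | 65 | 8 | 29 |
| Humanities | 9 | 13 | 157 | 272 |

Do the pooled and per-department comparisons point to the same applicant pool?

No

Engineering: the international pool 66/184 = 35.9%, Pool A 3/12 = 25.0% → the international pool
Education: the international pool 26/65 = 40.0%, Pool A 8/29 = 27.6% → the international pool
Humanities: the international pool 9/13 = 69.2%, Pool A 157/272 = 57.7% → the international pool
Overall: the international pool 101/262 = 38.5%, Pool A 168/313 = 53.7% → Pool A
The international pool wins each department group but Pool A wins overall — the comparison reverses. The international pool's applicants skew toward Engineering, which has a lower base rate.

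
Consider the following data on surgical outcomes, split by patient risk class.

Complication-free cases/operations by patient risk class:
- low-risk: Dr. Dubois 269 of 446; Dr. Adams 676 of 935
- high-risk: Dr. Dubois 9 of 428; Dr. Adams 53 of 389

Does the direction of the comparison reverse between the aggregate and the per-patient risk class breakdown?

Low-risk: Dr. Dubois 269/446 = 60.3%, Dr. Adams 676/935 = 72.3% → Dr. Adams
High-risk: Dr. Dubois 9/428 = 2.1%, Dr. Adams 53/389 = 13.6% → Dr. Adams
Overall: Dr. Dubois 278/874 = 31.8%, Dr. Adams 729/1324 = 55.1% → Dr. Adams
Dr. Adams wins overall and in every patient risk group — no reversal.

No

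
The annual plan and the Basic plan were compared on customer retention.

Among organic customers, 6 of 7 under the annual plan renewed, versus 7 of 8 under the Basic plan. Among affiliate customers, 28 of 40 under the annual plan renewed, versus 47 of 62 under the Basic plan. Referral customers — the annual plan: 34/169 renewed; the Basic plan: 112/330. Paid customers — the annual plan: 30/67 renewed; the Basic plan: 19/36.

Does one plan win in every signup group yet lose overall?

No

Organic: the annual plan 6/7 = 85.7%, the Basic plan 7/8 = 87.5% → the Basic plan
Affiliate: the annual plan 28/40 = 70.0%, the Basic plan 47/62 = 75.8% → the Basic plan
Referral: the annual plan 34/169 = 20.1%, the Basic plan 112/330 = 33.9% → the Basic plan
Paid: the annual plan 30/67 = 44.8%, the Basic plan 19/36 = 52.8% → the Basic plan
Overall: the annual plan 98/283 = 34.6%, the Basic plan 185/436 = 42.4% → the Basic plan
The Basic plan wins overall and in every signup group — no reversal.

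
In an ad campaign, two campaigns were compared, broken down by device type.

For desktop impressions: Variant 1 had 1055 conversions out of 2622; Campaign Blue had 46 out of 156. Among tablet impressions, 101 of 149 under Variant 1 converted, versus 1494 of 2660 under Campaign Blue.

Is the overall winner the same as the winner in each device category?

No

Desktop: Variant 1 1055/2622 = 40.2%, Campaign Blue 46/156 = 29.5% → Variant 1
Tablet: Variant 1 101/149 = 67.8%, Campaign Blue 1494/2660 = 56.2% → Variant 1
Overall: Variant 1 1156/2771 = 41.7%, Campaign Blue 1540/2816 = 54.7% → Campaign Blue
Variant 1 wins each device group but Campaign Blue wins overall — the comparison reverses. Variant 1's impressions skew toward desktop, which has a lower base rate.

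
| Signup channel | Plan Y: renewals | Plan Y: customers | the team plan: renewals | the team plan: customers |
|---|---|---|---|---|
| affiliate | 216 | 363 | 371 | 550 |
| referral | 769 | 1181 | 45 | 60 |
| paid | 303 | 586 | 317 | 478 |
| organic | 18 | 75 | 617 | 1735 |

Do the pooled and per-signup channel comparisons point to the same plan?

Affiliate: Plan Y 216/363 = 59.5%, the team plan 371/550 = 67.5% → the team plan
Referral: Plan Y 769/1181 = 65.1%, the team plan 45/60 = 75.0% → the team plan
Paid: Plan Y 303/586 = 51.7%, the team plan 317/478 = 66.3% → the team plan
Organic: Plan Y 18/75 = 24.0%, the team plan 617/1735 = 35.6% → the team plan
Overall: Plan Y 1306/2205 = 59.2%, the team plan 1350/2823 = 47.8% → Plan Y
The team plan wins each signup group but Plan Y wins overall — the comparison reverses. The team plan's customers skew toward organic, which has a lower base rate.

No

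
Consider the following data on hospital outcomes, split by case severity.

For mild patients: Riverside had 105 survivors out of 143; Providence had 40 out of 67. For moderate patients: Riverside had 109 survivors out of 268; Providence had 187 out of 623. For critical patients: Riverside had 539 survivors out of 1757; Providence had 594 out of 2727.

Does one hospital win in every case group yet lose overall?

No

Mild: Riverside 105/143 = 73.4%, Providence 40/67 = 59.7% → Riverside
Moderate: Riverside 109/268 = 40.7%, Providence 187/623 = 30.0% → Riverside
Critical: Riverside 539/1757 = 30.7%, Providence 594/2727 = 21.8% → Riverside
Overall: Riverside 753/2168 = 34.7%, Providence 821/3417 = 24.0% → Riverside
Riverside wins overall and in every case group — no reversal.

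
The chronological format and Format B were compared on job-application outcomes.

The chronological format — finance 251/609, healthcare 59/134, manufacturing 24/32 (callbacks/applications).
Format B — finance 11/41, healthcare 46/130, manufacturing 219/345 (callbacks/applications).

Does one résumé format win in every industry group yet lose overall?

Finance: the chronological format 251/609 = 41.2%, Format B 11/41 = 26.8% → the chronological format
Healthcare: the chronological format 59/134 = 44.0%, Format B 46/130 = 35.4% → the chronological format
Manufacturing: the chronological format 24/32 = 75.0%, Format B 219/345 = 63.5% → the chronological format
Overall: the chronological format 334/775 = 43.1%, Format B 276/516 = 53.5% → Format B
The chronological format wins each industry group but Format B wins overall — the comparison reverses. The chronological format's applications skew toward finance, which has a lower base rate.

Yes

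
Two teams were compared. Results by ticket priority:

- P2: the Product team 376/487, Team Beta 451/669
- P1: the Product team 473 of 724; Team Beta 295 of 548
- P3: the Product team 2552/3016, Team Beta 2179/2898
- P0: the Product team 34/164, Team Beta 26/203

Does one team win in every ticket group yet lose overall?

P2: the Product team 376/487 = 77.2%, Team Beta 451/669 = 67.4% → the Product team
P1: the Product team 473/724 = 65.3%, Team Beta 295/548 = 53.8% → the Product team
P3: the Product team 2552/3016 = 84.6%, Team Beta 2179/2898 = 75.2% → the Product team
P0: the Product team 34/164 = 20.7%, Team Beta 26/203 = 12.8% → the Product team
Overall: the Product team 3435/4391 = 78.2%, Team Beta 2951/4318 = 68.3% → the Product team
The Product team wins overall and in every ticket group — no reversal.

No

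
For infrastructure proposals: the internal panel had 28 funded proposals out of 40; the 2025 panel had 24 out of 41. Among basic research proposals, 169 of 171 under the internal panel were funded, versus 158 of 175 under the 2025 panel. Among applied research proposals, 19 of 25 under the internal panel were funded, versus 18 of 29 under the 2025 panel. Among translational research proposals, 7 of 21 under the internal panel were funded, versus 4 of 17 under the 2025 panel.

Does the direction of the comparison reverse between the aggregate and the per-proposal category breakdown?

Infrastructure: the internal panel 28/40 = 70.0%, the 2025 panel 24/41 = 58.5% → the internal panel
Basic research: the internal panel 169/171 = 98.8%, the 2025 panel 158/175 = 90.3% → the internal panel
Applied research: the internal panel 19/25 = 76.0%, the 2025 panel 18/29 = 62.1% → the internal panel
Translational research: the internal panel 7/21 = 33.3%, the 2025 panel 4/17 = 23.5% → the internal panel
Overall: the internal panel 223/257 = 86.8%, the 2025 panel 204/262 = 77.9% → the internal panel
The internal panel wins overall and in every proposal group — no reversal.

No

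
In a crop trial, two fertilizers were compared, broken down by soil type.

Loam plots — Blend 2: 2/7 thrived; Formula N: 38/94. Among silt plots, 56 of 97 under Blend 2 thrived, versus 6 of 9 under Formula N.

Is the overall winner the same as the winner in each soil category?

No

Loam: Blend 2 2/7 = 28.6%, Formula N 38/94 = 40.4% → Formula N
Silt: Blend 2 56/97 = 57.7%, Formula N 6/9 = 66.7% → Formula N
Overall: Blend 2 58/104 = 55.8%, Formula N 44/103 = 42.7% → Blend 2
Formula N wins each soil group but Blend 2 wins overall — the comparison reverses. Formula N's plots skew toward loam, which has a lower base rate.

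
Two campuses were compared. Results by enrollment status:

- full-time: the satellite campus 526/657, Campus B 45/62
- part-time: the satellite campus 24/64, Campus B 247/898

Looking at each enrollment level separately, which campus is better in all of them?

the satellite campus

Full-time: the satellite campus 526/657 = 80.1%, Campus B 45/62 = 72.6% → the satellite campus
Part-time: the satellite campus 24/64 = 37.5%, Campus B 247/898 = 27.5% → the satellite campus
The satellite campus has the higher rate in both groups.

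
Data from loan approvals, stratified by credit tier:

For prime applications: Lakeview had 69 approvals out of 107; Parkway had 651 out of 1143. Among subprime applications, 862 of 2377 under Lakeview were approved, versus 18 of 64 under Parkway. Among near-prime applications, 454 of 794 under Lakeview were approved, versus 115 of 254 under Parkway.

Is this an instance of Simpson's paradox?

Yes

Prime: Lakeview 69/107 = 64.5%, Parkway 651/1143 = 57.0% → Lakeview
Subprime: Lakeview 862/2377 = 36.3%, Parkway 18/64 = 28.1% → Lakeview
Near-prime: Lakeview 454/794 = 57.2%, Parkway 115/254 = 45.3% → Lakeview
Overall: Lakeview 1385/3278 = 42.3%, Parkway 784/1461 = 53.7% → Parkway
Lakeview wins each credit group but Parkway wins overall — the comparison reverses. Lakeview's applications skew toward subprime, which has a lower base rate.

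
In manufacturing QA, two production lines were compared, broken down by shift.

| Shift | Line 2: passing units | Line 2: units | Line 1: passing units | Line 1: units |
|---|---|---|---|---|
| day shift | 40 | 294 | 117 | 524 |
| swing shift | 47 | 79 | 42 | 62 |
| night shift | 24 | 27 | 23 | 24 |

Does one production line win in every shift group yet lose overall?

Day shift: Line 2 40/294 = 13.6%, Line 1 117/524 = 22.3% → Line 1
Swing shift: Line 2 47/79 = 59.5%, Line 1 42/62 = 67.7% → Line 1
Night shift: Line 2 24/27 = 88.9%, Line 1 23/24 = 95.8% → Line 1
Overall: Line 2 111/400 = 27.8%, Line 1 182/610 = 29.8% → Line 1
Line 1 wins overall and in every shift group — no reversal.

No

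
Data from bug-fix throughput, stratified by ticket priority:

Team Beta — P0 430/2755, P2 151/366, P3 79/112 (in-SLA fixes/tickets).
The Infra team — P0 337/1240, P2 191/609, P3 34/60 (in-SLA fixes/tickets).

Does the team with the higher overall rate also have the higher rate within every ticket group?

No

P0: Team Beta 430/2755 = 15.6%, the Infra team 337/1240 = 27.2% → the Infra team
P2: Team Beta 151/366 = 41.3%, the Infra team 191/609 = 31.4% → Team Beta
P3: Team Beta 79/112 = 70.5%, the Infra team 34/60 = 56.7% → Team Beta
Overall: Team Beta 660/3233 = 20.4%, the Infra team 562/1909 = 29.4% → the Infra team
Neither sweeps: Team Beta wins 2 of 3 groups, the Infra team wins 1. The Infra team wins overall but not every group — no Simpson reversal.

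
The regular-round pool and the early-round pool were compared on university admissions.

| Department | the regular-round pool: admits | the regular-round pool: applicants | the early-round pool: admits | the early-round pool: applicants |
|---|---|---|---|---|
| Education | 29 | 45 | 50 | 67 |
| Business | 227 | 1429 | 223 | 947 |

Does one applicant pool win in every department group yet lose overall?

No

Education: the regular-round pool 29/45 = 64.4%, the early-round pool 50/67 = 74.6% → the early-round pool
Business: the regular-round pool 227/1429 = 15.9%, the early-round pool 223/947 = 23.5% → the early-round pool
Overall: the regular-round pool 256/1474 = 17.4%, the early-round pool 273/1014 = 26.9% → the early-round pool
The early-round pool wins overall and in every department group — no reversal.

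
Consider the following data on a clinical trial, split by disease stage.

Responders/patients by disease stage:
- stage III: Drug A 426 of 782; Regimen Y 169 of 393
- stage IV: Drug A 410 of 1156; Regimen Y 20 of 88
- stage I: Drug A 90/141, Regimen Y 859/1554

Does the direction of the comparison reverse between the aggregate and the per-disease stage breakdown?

Yes

Stage III: Drug A 426/782 = 54.5%, Regimen Y 169/393 = 43.0% → Drug A
Stage IV: Drug A 410/1156 = 35.5%, Regimen Y 20/88 = 22.7% → Drug A
Stage I: Drug A 90/141 = 63.8%, Regimen Y 859/1554 = 55.3% → Drug A
Overall: Drug A 926/2079 = 44.5%, Regimen Y 1048/2035 = 51.5% → Regimen Y
Drug A wins each disease group but Regimen Y wins overall — the comparison reverses. Drug A's patients skew toward stage IV, which has a lower base rate.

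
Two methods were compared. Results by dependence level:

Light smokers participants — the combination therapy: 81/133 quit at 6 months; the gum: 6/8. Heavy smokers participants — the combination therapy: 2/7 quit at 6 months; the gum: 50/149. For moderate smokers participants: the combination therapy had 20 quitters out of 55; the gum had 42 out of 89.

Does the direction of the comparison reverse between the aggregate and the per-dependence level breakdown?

Yes

Light smokers: the combination therapy 81/133 = 60.9%, the gum 6/8 = 75.0% → the gum
Heavy smokers: the combination therapy 2/7 = 28.6%, the gum 50/149 = 33.6% → the gum
Moderate smokers: the combination therapy 20/55 = 36.4%, the gum 42/89 = 47.2% → the gum
Overall: the combination therapy 103/195 = 52.8%, the gum 98/246 = 39.8% → the combination therapy
The gum wins each dependence group but the combination therapy wins overall — the comparison reverses. The gum's participants skew toward heavy smokers, which has a lower base rate.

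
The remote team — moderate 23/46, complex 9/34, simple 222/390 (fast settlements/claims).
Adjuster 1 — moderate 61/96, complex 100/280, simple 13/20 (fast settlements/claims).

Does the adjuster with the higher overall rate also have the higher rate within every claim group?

No

Moderate: the remote team 23/46 = 50.0%, Adjuster 1 61/96 = 63.5% → Adjuster 1
Complex: the remote team 9/34 = 26.5%, Adjuster 1 100/280 = 35.7% → Adjuster 1
Simple: the remote team 222/390 = 56.9%, Adjuster 1 13/20 = 65.0% → Adjuster 1
Overall: the remote team 254/470 = 54.0%, Adjuster 1 174/396 = 43.9% → the remote team
Adjuster 1 wins each claim group but the remote team wins overall — the comparison reverses. Adjuster 1's claims skew toward complex, which has a lower base rate.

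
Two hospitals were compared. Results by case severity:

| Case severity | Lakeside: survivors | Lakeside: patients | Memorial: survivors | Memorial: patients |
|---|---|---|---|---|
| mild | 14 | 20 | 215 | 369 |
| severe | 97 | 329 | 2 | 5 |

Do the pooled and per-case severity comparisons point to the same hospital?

Mild: Lakeside 14/20 = 70.0%, Memorial 215/369 = 58.3% → Lakeside
Severe: Lakeside 97/329 = 29.5%, Memorial 2/5 = 40.0% → Memorial
Overall: Lakeside 111/349 = 31.8%, Memorial 217/374 = 58.0% → Memorial
Neither sweeps: Lakeside wins 1 of 2 groups, Memorial wins 1. Memorial wins overall but not every group — no Simpson reversal.

No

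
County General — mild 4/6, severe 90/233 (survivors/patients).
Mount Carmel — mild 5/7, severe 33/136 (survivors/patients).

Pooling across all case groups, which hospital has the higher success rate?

County General

Mild: County General 4/6 = 66.7%, Mount Carmel 5/7 = 71.4% → Mount Carmel
Severe: County General 90/233 = 38.6%, Mount Carmel 33/136 = 24.3% → County General
Overall: County General 94/239 = 39.3%, Mount Carmel 38/143 = 26.6% → County General
(Neither sweeps every case group, but County General has the higher pooled rate.)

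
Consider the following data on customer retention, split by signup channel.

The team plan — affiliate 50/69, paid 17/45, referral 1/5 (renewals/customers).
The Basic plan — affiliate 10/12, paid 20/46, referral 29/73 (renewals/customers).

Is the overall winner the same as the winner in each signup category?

No

Affiliate: the team plan 50/69 = 72.5%, the Basic plan 10/12 = 83.3% → the Basic plan
Paid: the team plan 17/45 = 37.8%, the Basic plan 20/46 = 43.5% → the Basic plan
Referral: the team plan 1/5 = 20.0%, the Basic plan 29/73 = 39.7% → the Basic plan
Overall: the team plan 68/119 = 57.1%, the Basic plan 59/131 = 45.0% → the team plan
The Basic plan wins each signup group but the team plan wins overall — the comparison reverses. The Basic plan's customers skew toward referral, which has a lower base rate.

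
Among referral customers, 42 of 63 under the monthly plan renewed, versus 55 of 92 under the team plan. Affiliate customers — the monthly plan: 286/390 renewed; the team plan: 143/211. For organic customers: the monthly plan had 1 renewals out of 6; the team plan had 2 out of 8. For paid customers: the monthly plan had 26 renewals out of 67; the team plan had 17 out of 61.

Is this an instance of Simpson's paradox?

Referral: the monthly plan 42/63 = 66.7%, the team plan 55/92 = 59.8% → the monthly plan
Affiliate: the monthly plan 286/390 = 73.3%, the team plan 143/211 = 67.8% → the monthly plan
Organic: the monthly plan 1/6 = 16.7%, the team plan 2/8 = 25.0% → the team plan
Paid: the monthly plan 26/67 = 38.8%, the team plan 17/61 = 27.9% → the monthly plan
Overall: the monthly plan 355/526 = 67.5%, the team plan 217/372 = 58.3% → the monthly plan
Neither sweeps: the monthly plan wins 3 of 4 groups, the team plan wins 1. The monthly plan wins overall but not every group — no Simpson reversal.

No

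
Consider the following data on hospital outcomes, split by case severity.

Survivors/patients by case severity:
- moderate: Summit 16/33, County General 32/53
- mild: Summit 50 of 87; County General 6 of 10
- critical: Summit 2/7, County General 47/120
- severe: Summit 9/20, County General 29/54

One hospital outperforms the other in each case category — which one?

County General

Moderate: Summit 16/33 = 48.5%, County General 32/53 = 60.4% → County General
Mild: Summit 50/87 = 57.5%, County General 6/10 = 60.0% → County General
Critical: Summit 2/7 = 28.6%, County General 47/120 = 39.2% → County General
Severe: Summit 9/20 = 45.0%, County General 29/54 = 53.7% → County General
County General has the higher rate in all 4 groups.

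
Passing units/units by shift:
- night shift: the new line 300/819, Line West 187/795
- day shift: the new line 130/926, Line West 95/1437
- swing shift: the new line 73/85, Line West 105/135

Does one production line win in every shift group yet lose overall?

No

Night shift: the new line 300/819 = 36.6%, Line West 187/795 = 23.5% → the new line
Day shift: the new line 130/926 = 14.0%, Line West 95/1437 = 6.6% → the new line
Swing shift: the new line 73/85 = 85.9%, Line West 105/135 = 77.8% → the new line
Overall: the new line 503/1830 = 27.5%, Line West 387/2367 = 16.3% → the new line
The new line wins overall and in every shift group — no reversal.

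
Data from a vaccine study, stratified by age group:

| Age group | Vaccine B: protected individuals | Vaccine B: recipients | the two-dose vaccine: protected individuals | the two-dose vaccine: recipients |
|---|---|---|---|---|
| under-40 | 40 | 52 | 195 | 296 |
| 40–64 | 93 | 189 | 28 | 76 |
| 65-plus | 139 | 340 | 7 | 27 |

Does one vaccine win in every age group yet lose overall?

Yes

Under-40: Vaccine B 40/52 = 76.9%, the two-dose vaccine 195/296 = 65.9% → Vaccine B
40–64: Vaccine B 93/189 = 49.2%, the two-dose vaccine 28/76 = 36.8% → Vaccine B
65-plus: Vaccine B 139/340 = 40.9%, the two-dose vaccine 7/27 = 25.9% → Vaccine B
Overall: Vaccine B 272/581 = 46.8%, the two-dose vaccine 230/399 = 57.6% → the two-dose vaccine
Vaccine B wins each age group but the two-dose vaccine wins overall — the comparison reverses. Vaccine B's recipients skew toward 65-plus, which has a lower base rate.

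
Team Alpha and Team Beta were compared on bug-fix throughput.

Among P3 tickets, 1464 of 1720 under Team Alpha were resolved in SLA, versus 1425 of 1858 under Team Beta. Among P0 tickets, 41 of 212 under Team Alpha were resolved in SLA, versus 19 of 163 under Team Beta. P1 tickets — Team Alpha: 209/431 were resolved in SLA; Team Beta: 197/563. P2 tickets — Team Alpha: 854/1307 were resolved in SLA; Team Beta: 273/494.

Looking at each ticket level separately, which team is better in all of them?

P3: Team Alpha 1464/1720 = 85.1%, Team Beta 1425/1858 = 76.7% → Team Alpha
P0: Team Alpha 41/212 = 19.3%, Team Beta 19/163 = 11.7% → Team Alpha
P1: Team Alpha 209/431 = 48.5%, Team Beta 197/563 = 35.0% → Team Alpha
P2: Team Alpha 854/1307 = 65.3%, Team Beta 273/494 = 55.3% → Team Alpha
Team Alpha has the higher rate in all 4 groups.

Team Alpha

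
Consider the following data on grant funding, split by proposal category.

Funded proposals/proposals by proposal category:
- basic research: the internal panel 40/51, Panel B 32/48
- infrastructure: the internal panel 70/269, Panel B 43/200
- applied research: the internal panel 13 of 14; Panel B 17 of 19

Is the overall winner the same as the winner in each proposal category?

Yes

Basic research: the internal panel 40/51 = 78.4%, Panel B 32/48 = 66.7% → the internal panel
Infrastructure: the internal panel 70/269 = 26.0%, Panel B 43/200 = 21.5% → the internal panel
Applied research: the internal panel 13/14 = 92.9%, Panel B 17/19 = 89.5% → the internal panel
Overall: the internal panel 123/334 = 36.8%, Panel B 92/267 = 34.5% → the internal panel
The internal panel wins overall and in every proposal group — no reversal.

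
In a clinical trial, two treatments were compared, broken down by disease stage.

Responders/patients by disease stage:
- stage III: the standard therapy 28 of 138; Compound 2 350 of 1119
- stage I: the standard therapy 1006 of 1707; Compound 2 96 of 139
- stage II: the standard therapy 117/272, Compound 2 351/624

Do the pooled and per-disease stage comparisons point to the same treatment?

Stage III: the standard therapy 28/138 = 20.3%, Compound 2 350/1119 = 31.3% → Compound 2
Stage I: the standard therapy 1006/1707 = 58.9%, Compound 2 96/139 = 69.1% → Compound 2
Stage II: the standard therapy 117/272 = 43.0%, Compound 2 351/624 = 56.2% → Compound 2
Overall: the standard therapy 1151/2117 = 54.4%, Compound 2 797/1882 = 42.3% → the standard therapy
Compound 2 wins each disease group but the standard therapy wins overall — the comparison reverses. Compound 2's patients skew toward stage III, which has a lower base rate.

No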